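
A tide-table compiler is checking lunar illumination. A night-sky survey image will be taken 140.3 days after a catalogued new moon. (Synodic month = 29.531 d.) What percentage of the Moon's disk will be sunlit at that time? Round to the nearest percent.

140.3/29.531 = 4.751 lunations, so 4 complete cycles and 22.18 d into the next.
Phase angle: θ = 360°·(22.18 d)/(29.531 d) = 270.3°.
With cos θ = 0.006, the lit fraction is (1 − 0.006)/2 ≈ 0.497, so 50%.

50%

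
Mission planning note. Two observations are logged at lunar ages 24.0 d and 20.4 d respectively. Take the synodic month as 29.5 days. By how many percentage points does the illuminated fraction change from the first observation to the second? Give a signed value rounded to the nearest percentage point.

+37 percentage points

First observation: θ = 360°·24.0/29.5 = 292.9°, so f = 0.306.
Second observation: θ = 248.9°, f = 0.680.
Δf = 0.680 − 0.306 = +0.374, i.e. +37 pp.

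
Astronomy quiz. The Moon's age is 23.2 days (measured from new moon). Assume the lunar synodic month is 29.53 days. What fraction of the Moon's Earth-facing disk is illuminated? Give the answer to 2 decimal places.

Elongation θ = 360° × 23.2/29.53 ≈ 282.8°.
With cos θ = 0.222, the lit fraction is (1 − 0.222)/2 ≈ 0.389.

0.39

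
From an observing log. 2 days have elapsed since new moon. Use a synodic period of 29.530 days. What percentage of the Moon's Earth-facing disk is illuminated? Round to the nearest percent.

4%

Phase angle: θ = 360°·(2 d)/(29.530 d) = 24.4°.
cos 24.4° = 0.911, so f = (1 − 0.911)/2 = 0.045, so 4%.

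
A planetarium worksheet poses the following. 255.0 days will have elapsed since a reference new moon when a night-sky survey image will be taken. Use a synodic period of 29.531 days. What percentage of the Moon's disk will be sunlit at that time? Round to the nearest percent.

83%

Reduce mod P: 255.0 − 8×29.531 = 18.75 d into the current lunation.
The Moon has covered 18.75/29.531 of its cycle, so θ ≈ 360° × 18.75/29.531 = 228.6°.
With cos θ = (-0.661), the lit fraction is (1 − (-0.661))/2 ≈ 0.831, so 83%.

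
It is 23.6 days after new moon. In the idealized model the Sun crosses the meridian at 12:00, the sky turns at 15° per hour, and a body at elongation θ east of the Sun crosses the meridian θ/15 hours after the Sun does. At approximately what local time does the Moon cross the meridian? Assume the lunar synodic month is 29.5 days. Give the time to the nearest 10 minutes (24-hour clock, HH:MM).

Phase angle: θ = 360°·(23.6 d)/(29.5 d) = 288.0°.
Delay after the Sun = 288.0° / (15°/h) ≈ 19.20 h.
12:00 + 19.200 h ≈ 07:12 → 07:10 to the nearest ten minutes.

07:10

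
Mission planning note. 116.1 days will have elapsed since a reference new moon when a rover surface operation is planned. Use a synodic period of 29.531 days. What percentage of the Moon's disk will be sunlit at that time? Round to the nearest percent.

5%

116.1/29.531 = 3.931 lunations, so 3 complete cycles and 27.51 d into the next.
Phase angle: θ = 360°·(27.51 d)/(29.531 d) = 335.3°.
cos 335.3° = 0.909, so f = (1 − 0.909)/2 = 0.046, so 5%.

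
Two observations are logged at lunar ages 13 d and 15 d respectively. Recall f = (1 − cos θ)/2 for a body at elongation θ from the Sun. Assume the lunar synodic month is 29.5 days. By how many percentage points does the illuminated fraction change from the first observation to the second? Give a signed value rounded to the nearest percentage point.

+3 pp

θ₁ = 360° × 13/29.5 = 158.6°, f₁ = (1 − cos θ₁)/2 = 0.966.
θ₂ = 360° × 15/29.5 = 183.1°, f₂ = (1 − cos θ₂)/2 = 0.999.
Change = f₂ − f₁ = +0.034 → +3 percentage points.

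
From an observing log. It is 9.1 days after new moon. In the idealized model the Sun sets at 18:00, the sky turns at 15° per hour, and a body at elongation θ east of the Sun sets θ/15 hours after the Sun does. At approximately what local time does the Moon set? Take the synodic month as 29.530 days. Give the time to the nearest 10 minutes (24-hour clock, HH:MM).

The Moon has covered 9.1/29.530 of its cycle, so θ ≈ 360° × 9.1/29.530 = 110.9°.
Delay after the Sun = 110.9° / (15°/h) ≈ 7.40 h.
18:00 + 7.396 h ≈ 01:24 → 01:20 to the nearest ten minutes.

01:20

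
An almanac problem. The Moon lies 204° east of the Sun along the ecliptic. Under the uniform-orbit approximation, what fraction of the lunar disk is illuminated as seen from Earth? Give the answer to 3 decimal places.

0.957

f = (1 − cos 204°)/2 = (1 − (-0.914))/2 ≈ 0.957.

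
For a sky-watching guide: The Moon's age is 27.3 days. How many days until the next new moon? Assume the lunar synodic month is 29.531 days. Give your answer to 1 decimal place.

One full lunation from the last new moon is 29.531 d; remaining = 29.531 − 27.3 = 2.231 d.

2.2 days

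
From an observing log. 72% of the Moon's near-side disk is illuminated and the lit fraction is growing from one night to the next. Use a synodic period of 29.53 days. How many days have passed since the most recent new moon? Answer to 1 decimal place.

9.5 days

From f = (1 − cos θ)/2: cos θ = 1 − 2×0.72 = -0.440; arccos → 116.1°.
Before full moon the principal value applies: θ = 116.1°.
At 360°/29.53 d per day, 116.1° corresponds to 9.52 days.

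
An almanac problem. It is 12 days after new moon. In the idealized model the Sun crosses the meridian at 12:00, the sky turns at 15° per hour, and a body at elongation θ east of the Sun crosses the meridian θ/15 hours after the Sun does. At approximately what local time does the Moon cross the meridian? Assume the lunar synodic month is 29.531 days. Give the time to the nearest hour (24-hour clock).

22:00

Elongation θ = 360° × 12/29.531 ≈ 146.3°.
Delay after the Sun = 146.3° / (15°/h) ≈ 9.75 h.
12:00 + 9.75 h ≈ 21:45 → 22:00 to the nearest hour.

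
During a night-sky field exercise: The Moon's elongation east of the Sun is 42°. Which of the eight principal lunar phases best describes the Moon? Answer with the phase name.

waxing crescent

42° lies in the waxing crescent sector of the 8-phase cycle.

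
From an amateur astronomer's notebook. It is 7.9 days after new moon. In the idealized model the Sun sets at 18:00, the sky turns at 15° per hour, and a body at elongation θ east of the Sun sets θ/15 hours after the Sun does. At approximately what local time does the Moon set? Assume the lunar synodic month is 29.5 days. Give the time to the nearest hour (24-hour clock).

00:00

Elongation θ = 360° × 7.9/29.5 ≈ 96.4°.
At 15° of sky rotation per hour, 96.4° corresponds to a 6.43 h lag.
18:00 + 6.43 h ≈ 00:26 → 00:00 to the nearest hour.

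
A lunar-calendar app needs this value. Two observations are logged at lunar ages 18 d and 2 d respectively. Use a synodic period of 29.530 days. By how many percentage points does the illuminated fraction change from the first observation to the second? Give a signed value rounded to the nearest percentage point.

-84 percentage points

θ₁ = 360° × 18/29.530 = 219.4°, f₁ = (1 − cos θ₁)/2 = 0.886.
θ₂ = 360° × 2/29.530 = 24.4°, f₂ = (1 − cos θ₂)/2 = 0.045.
Change = f₂ − f₁ = -0.842 → -84 percentage points.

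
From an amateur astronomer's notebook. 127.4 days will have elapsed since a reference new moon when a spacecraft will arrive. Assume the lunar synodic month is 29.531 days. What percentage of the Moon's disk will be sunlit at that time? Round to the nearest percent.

70%

127.4 d spans 4 complete synodic months (4 × 29.531 = 118.12 d) plus 9.28 d.
The Moon has covered 9.28/29.531 of its cycle, so θ ≈ 360° × 9.28/29.531 = 113.1°.
With cos θ = (-0.392), the lit fraction is (1 − (-0.392))/2 ≈ 0.696, so 70%.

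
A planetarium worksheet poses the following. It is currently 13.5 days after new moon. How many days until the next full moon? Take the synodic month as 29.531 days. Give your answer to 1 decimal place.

Full moon occurs at elongation 180°, i.e. at age 29.531 × 180/360 = 14.765 d.
That is 14.765 − 13.5 = 1.265 days ahead.

1.3 days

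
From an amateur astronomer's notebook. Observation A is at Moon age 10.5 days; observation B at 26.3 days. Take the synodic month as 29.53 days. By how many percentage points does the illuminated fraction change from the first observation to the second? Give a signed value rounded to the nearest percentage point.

-69 pp

First observation: θ = 360°·10.5/29.53 = 128.0°, so f = 0.808.
Second observation: θ = 320.6°, f = 0.114.
Δf = 0.114 − 0.808 = -0.694, i.e. -69 pp.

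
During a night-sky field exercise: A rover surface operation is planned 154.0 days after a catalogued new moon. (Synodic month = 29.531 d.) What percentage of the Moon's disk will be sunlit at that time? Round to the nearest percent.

154.0 d spans 5 complete synodic months (5 × 29.531 = 147.66 d) plus 6.34 d.
The Moon has covered 6.34/29.531 of its cycle, so θ ≈ 360° × 6.34/29.531 = 77.3°.
Illuminated fraction = (1 − cos 77.3°)/2 = (1 − 0.219)/2 ≈ 0.390, so 39%.

39%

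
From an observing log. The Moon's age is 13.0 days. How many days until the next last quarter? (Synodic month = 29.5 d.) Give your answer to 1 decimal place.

Last quarter is 0.75 of the way through the cycle: age 0.75 × 29.5 = 22.125 d.
That is 22.125 − 13.0 = 9.125 days ahead.

9.1 days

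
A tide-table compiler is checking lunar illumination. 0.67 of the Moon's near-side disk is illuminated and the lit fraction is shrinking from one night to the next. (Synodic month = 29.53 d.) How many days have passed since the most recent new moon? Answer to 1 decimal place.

Invert f = (1 − cos θ)/2 to get cos θ = 1 − 2(0.67) = -0.340, hence θ₀ = arccos -0.340 = 109.9°.
A waning Moon lies in 180°–360°, so θ = 360° − 109.9° = 250.1°.
That fraction of the synodic month is 250.1/360 × 29.53 d ≈ 20.52 d.

20.5 days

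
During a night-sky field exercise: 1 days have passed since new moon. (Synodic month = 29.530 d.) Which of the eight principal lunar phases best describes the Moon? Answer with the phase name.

At 1/29.530 of the cycle, θ ≈ 12° — the new moon range.

new moon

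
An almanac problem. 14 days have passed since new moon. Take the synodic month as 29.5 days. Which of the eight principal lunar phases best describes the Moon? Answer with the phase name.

At 14/29.5 of the cycle, θ ≈ 171° — the full moon range.

full moon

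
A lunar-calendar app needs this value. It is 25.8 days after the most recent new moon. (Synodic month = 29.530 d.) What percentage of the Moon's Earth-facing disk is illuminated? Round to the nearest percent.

The Moon has covered 25.8/29.530 of its cycle, so θ ≈ 360° × 25.8/29.530 = 314.5°.
With cos θ = 0.701, the lit fraction is (1 − 0.701)/2 ≈ 0.149, so 15%.

15%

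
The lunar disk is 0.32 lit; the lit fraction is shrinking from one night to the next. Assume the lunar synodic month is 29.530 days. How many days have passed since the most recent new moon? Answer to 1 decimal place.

Invert f = (1 − cos θ)/2 to get cos θ = 1 − 2(0.32) = 0.360, hence θ₀ = arccos 0.360 = 68.9°.
Since the Moon is past full (waning), take the reflex angle: θ = 360° − 68.9° = 291.1°.
At 360°/29.530 d per day, 291.1° corresponds to 23.88 days.

23.9 days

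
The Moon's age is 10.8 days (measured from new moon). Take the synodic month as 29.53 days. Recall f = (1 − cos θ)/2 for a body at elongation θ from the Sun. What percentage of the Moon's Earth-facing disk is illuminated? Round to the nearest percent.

Elongation θ = 360° × 10.8/29.53 ≈ 131.7°.
Illuminated fraction = (1 − cos 131.7°)/2 = (1 − (-0.665))/2 ≈ 0.832, so 83%.

83%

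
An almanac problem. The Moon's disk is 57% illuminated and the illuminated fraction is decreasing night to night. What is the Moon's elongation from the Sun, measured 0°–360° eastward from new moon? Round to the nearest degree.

cos θ = 1 − 2f = -0.140, giving a principal value of 98.0°.
Waning ⇒ past full, so θ = 360° − 98.0° = 262.0°.

262°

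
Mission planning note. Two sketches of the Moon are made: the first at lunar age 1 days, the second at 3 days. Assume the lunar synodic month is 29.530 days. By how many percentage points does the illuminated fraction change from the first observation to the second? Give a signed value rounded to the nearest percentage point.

+9 pp

θ₁ = 360° × 1/29.530 = 12.2°, f₁ = (1 − cos θ₁)/2 = 0.011.
θ₂ = 360° × 3/29.530 = 36.6°, f₂ = (1 − cos θ₂)/2 = 0.098.
Change = f₂ − f₁ = +0.087 → +9 percentage points.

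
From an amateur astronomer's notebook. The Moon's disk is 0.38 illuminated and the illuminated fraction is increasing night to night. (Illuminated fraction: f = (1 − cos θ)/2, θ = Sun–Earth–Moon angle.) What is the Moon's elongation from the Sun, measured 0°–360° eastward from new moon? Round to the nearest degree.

Invert f = (1 − cos θ)/2 to get cos θ = 1 − 2(0.38) = 0.240, hence θ₀ = arccos 0.240 = 76.1°.
Before full moon the principal value applies: θ = 76.1°.

76°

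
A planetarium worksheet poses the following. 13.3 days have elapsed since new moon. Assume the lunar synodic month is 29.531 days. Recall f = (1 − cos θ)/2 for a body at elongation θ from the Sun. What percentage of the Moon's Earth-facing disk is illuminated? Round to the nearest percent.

Elongation θ = 360° × 13.3/29.531 ≈ 162.1°.
With cos θ = (-0.952), the lit fraction is (1 − (-0.952))/2 ≈ 0.976, so 98%.

98%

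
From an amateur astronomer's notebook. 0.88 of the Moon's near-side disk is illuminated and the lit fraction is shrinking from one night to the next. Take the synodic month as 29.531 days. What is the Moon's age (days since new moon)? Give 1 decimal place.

18.1 days

cos θ = 1 − 2f = -0.760, giving a principal value of 139.5°.
Since the Moon is past full (waning), take the reflex angle: θ = 360° − 139.5° = 220.5°.
At 360°/29.531 d per day, 220.5° corresponds to 18.09 days.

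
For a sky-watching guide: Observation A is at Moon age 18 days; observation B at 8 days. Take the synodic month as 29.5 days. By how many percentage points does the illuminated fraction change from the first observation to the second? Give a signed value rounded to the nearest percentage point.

-32 pp

θ₁ = 360° × 18/29.5 = 219.7°, f₁ = (1 − cos θ₁)/2 = 0.885.
θ₂ = 360° × 8/29.5 = 97.6°, f₂ = (1 − cos θ₂)/2 = 0.566.
Change = f₂ − f₁ = -0.319 → -32 percentage points.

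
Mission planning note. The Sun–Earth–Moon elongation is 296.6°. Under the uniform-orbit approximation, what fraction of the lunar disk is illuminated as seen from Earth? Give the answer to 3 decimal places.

0.276

Half-versine of 296.6°: (1 − 0.448)/2 = 0.276.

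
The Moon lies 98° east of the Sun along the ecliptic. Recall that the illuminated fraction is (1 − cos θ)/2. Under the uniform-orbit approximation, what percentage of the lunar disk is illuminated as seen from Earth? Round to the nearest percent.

Half-versine of 98°: (1 − (-0.139))/2 = 0.570, i.e. 57%.

57%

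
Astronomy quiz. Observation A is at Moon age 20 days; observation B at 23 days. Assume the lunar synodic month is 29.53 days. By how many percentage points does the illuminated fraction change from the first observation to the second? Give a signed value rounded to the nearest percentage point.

θ₁ = 360° × 20/29.53 = 243.8°, f₁ = (1 − cos θ₁)/2 = 0.721.
θ₂ = 360° × 23/29.53 = 280.4°, f₂ = (1 − cos θ₂)/2 = 0.410.
Change = f₂ − f₁ = -0.311 → -31 percentage points.

-31 percentage points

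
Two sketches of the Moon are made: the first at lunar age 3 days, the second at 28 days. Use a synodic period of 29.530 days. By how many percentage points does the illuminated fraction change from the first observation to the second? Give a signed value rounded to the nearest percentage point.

-7 pp

θ₁ = 360° × 3/29.530 = 36.6°, f₁ = (1 − cos θ₁)/2 = 0.098.
θ₂ = 360° × 28/29.530 = 341.3°, f₂ = (1 − cos θ₂)/2 = 0.026.
Change = f₂ − f₁ = -0.072 → -7 percentage points.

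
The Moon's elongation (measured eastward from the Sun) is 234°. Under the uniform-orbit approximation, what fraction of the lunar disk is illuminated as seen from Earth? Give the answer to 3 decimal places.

0.794

cos 234° = (-0.588), so f = (1 − (-0.588))/2 = 0.794.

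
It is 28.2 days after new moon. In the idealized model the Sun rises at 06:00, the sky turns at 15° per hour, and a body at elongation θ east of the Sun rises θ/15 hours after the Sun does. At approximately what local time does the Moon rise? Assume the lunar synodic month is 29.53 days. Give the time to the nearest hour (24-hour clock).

05:00

Phase angle: θ = 360°·(28.2 d)/(29.53 d) = 343.8°.
The Moon trails the Sun by θ/15 = 343.8/15 ≈ 22.92 hours.
06:00 + 22.92 h ≈ 04:55 → 05:00 to the nearest hour.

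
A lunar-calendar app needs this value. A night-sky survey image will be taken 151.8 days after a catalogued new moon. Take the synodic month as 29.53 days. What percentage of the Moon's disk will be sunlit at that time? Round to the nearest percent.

151.8/29.53 = 5.141 lunations, so 5 complete cycles and 4.15 d into the next.
The Moon has covered 4.15/29.53 of its cycle, so θ ≈ 360° × 4.15/29.53 = 50.6°.
With cos θ = 0.635, the lit fraction is (1 − 0.635)/2 ≈ 0.183, so 18%.

18%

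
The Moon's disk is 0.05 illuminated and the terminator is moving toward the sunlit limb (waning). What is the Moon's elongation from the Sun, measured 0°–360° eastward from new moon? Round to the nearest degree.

334°

Invert f = (1 − cos θ)/2 to get cos θ = 1 − 2(0.05) = 0.900, hence θ₀ = arccos 0.900 = 25.8°.
Waning ⇒ past full, so θ = 360° − 25.8° = 334.2°.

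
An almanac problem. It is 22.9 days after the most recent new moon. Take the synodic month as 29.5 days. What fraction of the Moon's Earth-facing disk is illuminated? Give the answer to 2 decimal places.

0.42

Elongation θ = 360° × 22.9/29.5 ≈ 279.5°.
cos 279.5° = 0.164, so f = (1 − 0.164)/2 = 0.418.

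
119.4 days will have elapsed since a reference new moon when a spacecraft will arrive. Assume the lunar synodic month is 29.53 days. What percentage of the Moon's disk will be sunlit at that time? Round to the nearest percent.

119.4 d spans 4 complete synodic months (4 × 29.53 = 118.12 d) plus 1.28 d.
Elongation θ = 360° × 1.28/29.53 ≈ 15.6°.
With cos θ = 0.963, the lit fraction is (1 − 0.963)/2 ≈ 0.018, so 2%.

2%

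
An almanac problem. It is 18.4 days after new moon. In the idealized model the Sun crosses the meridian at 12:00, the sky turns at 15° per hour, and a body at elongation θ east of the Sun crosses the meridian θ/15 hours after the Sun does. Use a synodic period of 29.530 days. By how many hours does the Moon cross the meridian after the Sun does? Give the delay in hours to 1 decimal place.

Elongation θ = 360° × 18.4/29.530 ≈ 224.3°.
Delay after the Sun = 224.3° / (15°/h) ≈ 14.95 h.
So the Moon crosses the meridian 14.95 h after the Sun.

15.0 h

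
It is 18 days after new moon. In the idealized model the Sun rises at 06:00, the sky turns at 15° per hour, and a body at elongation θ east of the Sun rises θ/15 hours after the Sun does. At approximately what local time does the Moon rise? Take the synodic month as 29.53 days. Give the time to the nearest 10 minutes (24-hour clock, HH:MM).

Elongation θ = 360° × 18/29.53 ≈ 219.4°.
At 15° of sky rotation per hour, 219.4° corresponds to a 14.63 h lag.
06:00 + 14.629 h ≈ 20:38 → 20:40 to the nearest ten minutes.

20:40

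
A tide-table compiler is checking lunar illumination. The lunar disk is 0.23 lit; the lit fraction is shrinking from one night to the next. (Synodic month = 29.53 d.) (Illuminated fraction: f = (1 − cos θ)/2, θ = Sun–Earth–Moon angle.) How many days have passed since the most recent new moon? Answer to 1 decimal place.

cos θ = 1 − 2f = 0.540, giving a principal value of 57.3°.
Since the Moon is past full (waning), take the reflex angle: θ = 360° − 57.3° = 302.7°.
At 360°/29.53 d per day, 302.7° corresponds to 24.83 days.

24.8 days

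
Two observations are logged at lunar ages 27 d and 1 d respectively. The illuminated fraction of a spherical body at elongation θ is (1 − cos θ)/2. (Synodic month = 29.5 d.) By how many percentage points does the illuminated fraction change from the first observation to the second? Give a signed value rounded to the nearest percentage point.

-6 percentage points

First observation: θ = 360°·27/29.5 = 329.5°, so f = 0.069.
Second observation: θ = 12.2°, f = 0.011.
Δf = 0.011 − 0.069 = -0.058, i.e. -6 pp.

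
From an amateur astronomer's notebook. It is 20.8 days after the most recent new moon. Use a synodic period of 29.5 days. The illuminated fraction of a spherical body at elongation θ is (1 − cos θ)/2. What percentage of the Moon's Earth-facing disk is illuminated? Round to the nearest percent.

The Moon has covered 20.8/29.5 of its cycle, so θ ≈ 360° × 20.8/29.5 = 253.8°.
cos 253.8° = (-0.278), so f = (1 − (-0.278))/2 = 0.639, so 64%.

64%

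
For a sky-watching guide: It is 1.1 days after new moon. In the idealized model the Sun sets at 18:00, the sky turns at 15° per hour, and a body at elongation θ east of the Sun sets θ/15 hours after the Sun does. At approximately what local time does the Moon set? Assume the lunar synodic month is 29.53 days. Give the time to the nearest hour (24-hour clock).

Elongation θ = 360° × 1.1/29.53 ≈ 13.4°.
The Moon trails the Sun by θ/15 = 13.4/15 ≈ 0.89 hours.
18:00 + 0.89 h ≈ 18:54 → 19:00 to the nearest hour.

19:00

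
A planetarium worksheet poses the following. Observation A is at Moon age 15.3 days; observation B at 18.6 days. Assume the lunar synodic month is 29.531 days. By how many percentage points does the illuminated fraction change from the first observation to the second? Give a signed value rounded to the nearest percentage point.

θ₁ = 360° × 15.3/29.531 = 186.5°, f₁ = (1 − cos θ₁)/2 = 0.997.
θ₂ = 360° × 18.6/29.531 = 226.7°, f₂ = (1 − cos θ₂)/2 = 0.843.
Change = f₂ − f₁ = -0.154 → -15 percentage points.

-15 pp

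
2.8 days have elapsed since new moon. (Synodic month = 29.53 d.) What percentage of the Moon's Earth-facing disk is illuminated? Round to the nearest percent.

Elongation θ = 360° × 2.8/29.53 ≈ 34.1°.
cos 34.1° = 0.828, so f = (1 − 0.828)/2 = 0.086, so 9%.

9%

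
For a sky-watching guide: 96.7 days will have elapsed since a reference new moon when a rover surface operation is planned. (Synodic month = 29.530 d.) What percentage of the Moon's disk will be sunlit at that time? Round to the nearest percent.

58%

96.7/29.530 = 3.275 lunations, so 3 complete cycles and 8.11 d into the next.
The Moon has covered 8.11/29.530 of its cycle, so θ ≈ 360° × 8.11/29.530 = 98.9°.
Illuminated fraction = (1 − cos 98.9°)/2 = (1 − (-0.154))/2 ≈ 0.577, so 58%.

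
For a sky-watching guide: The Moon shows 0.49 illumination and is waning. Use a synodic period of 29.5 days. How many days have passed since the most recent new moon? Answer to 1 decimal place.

22.2 days

From f = (1 − cos θ)/2: cos θ = 1 − 2×0.49 = 0.020; arccos → 88.9°.
A waning Moon lies in 180°–360°, so θ = 360° − 88.9° = 271.1°.
Age = 29.5 × 271.1°/360° ≈ 22.22 days.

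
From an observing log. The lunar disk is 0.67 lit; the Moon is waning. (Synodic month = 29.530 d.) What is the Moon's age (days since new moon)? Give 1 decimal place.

20.5 days

Invert f = (1 − cos θ)/2 to get cos θ = 1 − 2(0.67) = -0.340, hence θ₀ = arccos -0.340 = 109.9°.
Waning ⇒ past full, so θ = 360° − 109.9° = 250.1°.
At 360°/29.530 d per day, 250.1° corresponds to 20.52 days.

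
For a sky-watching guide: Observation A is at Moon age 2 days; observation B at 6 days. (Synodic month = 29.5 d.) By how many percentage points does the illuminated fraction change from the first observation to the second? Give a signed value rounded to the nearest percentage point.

+31 pp

θ₁ = 360° × 2/29.5 = 24.4°, f₁ = (1 − cos θ₁)/2 = 0.045.
θ₂ = 360° × 6/29.5 = 73.2°, f₂ = (1 − cos θ₂)/2 = 0.356.
Change = f₂ − f₁ = +0.311 → +31 percentage points.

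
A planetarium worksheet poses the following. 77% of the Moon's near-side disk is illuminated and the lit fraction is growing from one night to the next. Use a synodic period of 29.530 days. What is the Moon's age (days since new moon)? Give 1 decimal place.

10.1 days

cos θ = 1 − 2f = -0.540, giving a principal value of 122.7°.
The Moon is waxing (0°–180°), so θ = 122.7° directly.
That fraction of the synodic month is 122.7/360 × 29.530 d ≈ 10.06 d.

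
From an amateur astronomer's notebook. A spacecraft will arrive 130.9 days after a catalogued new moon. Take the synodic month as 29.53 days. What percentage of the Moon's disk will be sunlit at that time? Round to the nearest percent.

96%

Reduce mod P: 130.9 − 4×29.53 = 12.78 d into the current lunation.
The Moon has covered 12.78/29.53 of its cycle, so θ ≈ 360° × 12.78/29.53 = 155.8°.
cos 155.8° = (-0.912), so f = (1 − (-0.912))/2 = 0.956, so 96%.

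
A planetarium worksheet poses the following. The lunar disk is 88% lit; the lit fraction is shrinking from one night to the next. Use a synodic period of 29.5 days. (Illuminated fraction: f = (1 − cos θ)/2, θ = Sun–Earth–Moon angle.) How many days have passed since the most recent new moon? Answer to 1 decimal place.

From f = (1 − cos θ)/2: cos θ = 1 − 2×0.88 = -0.760; arccos → 139.5°.
Waning ⇒ past full, so θ = 360° − 139.5° = 220.5°.
Age = 29.5 × 220.5°/360° ≈ 18.07 days.

18.1 days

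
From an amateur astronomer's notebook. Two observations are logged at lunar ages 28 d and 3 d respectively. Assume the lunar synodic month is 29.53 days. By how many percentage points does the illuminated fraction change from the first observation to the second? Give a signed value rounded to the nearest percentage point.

+7 pp

θ₁ = 360° × 28/29.53 = 341.3°, f₁ = (1 − cos θ₁)/2 = 0.026.
θ₂ = 360° × 3/29.53 = 36.6°, f₂ = (1 − cos θ₂)/2 = 0.098.
Change = f₂ − f₁ = +0.072 → +7 percentage points.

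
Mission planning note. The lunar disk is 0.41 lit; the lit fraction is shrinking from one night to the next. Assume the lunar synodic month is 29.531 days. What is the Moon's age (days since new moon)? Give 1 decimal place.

23.0 days

From f = (1 − cos θ)/2: cos θ = 1 − 2×0.41 = 0.180; arccos → 79.6°.
A waning Moon lies in 180°–360°, so θ = 360° − 79.6° = 280.4°.
Age = 29.531 × 280.4°/360° ≈ 23.00 days.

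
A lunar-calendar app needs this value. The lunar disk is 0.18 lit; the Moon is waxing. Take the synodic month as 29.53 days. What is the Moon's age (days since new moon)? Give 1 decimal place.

From f = (1 − cos θ)/2: cos θ = 1 − 2×0.18 = 0.640; arccos → 50.2°.
The Moon is waxing (0°–180°), so θ = 50.2° directly.
At 360°/29.53 d per day, 50.2° corresponds to 4.12 days.

4.1 days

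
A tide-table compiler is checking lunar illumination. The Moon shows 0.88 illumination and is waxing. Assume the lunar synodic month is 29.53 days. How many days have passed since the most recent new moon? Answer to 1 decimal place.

Invert f = (1 − cos θ)/2 to get cos θ = 1 − 2(0.88) = -0.760, hence θ₀ = arccos -0.760 = 139.5°.
Before full moon the principal value applies: θ = 139.5°.
Age = 29.53 × 139.5°/360° ≈ 11.44 days.

11.4 days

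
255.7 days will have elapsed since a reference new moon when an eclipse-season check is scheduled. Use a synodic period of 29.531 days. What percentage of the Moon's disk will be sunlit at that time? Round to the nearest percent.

77%

Reduce mod P: 255.7 − 8×29.531 = 19.45 d into the current lunation.
The Moon has covered 19.45/29.531 of its cycle, so θ ≈ 360° × 19.45/29.531 = 237.1°.
Illuminated fraction = (1 − cos 237.1°)/2 = (1 − (-0.543))/2 ≈ 0.771, so 77%.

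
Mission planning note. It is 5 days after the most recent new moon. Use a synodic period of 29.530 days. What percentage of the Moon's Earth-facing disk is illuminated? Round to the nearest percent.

26%

Phase angle: θ = 360°·(5 d)/(29.530 d) = 61.0°.
cos 61.0° = 0.485, so f = (1 − 0.485)/2 = 0.257, so 26%.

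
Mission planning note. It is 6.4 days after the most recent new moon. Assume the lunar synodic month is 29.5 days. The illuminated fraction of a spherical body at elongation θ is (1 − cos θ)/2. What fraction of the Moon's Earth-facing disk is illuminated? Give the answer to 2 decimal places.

0.40

Elongation θ = 360° × 6.4/29.5 ≈ 78.1°.
With cos θ = 0.206, the lit fraction is (1 − 0.206)/2 ≈ 0.397.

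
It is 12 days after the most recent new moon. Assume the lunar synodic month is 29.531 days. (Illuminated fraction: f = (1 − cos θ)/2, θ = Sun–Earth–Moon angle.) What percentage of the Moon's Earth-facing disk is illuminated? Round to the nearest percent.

The Moon has covered 12/29.531 of its cycle, so θ ≈ 360° × 12/29.531 = 146.3°.
cos 146.3° = (-0.832), so f = (1 − (-0.832))/2 = 0.916, so 92%.

92%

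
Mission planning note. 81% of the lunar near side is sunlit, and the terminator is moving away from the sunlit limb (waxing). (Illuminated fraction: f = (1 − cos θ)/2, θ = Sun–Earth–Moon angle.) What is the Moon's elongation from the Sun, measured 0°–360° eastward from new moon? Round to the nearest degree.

Invert f = (1 − cos θ)/2 to get cos θ = 1 − 2(0.81) = -0.620, hence θ₀ = arccos -0.620 = 128.3°.
Before full moon the principal value applies: θ = 128.3°.

128°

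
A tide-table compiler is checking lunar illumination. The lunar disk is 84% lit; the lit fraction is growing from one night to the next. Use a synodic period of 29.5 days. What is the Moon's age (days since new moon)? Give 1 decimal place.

From f = (1 − cos θ)/2: cos θ = 1 − 2×0.84 = -0.680; arccos → 132.8°.
Waxing ⇒ before full, so θ = 132.8°.
That fraction of the synodic month is 132.8/360 × 29.5 d ≈ 10.89 d.

10.9 days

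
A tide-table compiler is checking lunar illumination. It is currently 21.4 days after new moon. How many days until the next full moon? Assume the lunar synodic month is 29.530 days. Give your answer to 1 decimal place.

Full moon is 0.5 of the way through the cycle: age 0.5 × 29.530 = 14.765 d.
This lunation's full moon (14.765 d) has passed, so add one period: 44.295 − 21.4 = 22.895 days.

22.9 days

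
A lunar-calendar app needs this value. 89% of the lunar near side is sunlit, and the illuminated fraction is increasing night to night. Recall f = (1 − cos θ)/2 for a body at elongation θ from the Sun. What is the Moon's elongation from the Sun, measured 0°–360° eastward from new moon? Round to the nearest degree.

141°

Invert f = (1 − cos θ)/2 to get cos θ = 1 − 2(0.89) = -0.780, hence θ₀ = arccos -0.780 = 141.3°.
The Moon is waxing (0°–180°), so θ = 141.3° directly.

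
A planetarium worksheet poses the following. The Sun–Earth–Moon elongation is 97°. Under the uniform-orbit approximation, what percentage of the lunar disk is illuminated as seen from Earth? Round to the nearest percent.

f = (1 − cos 97°)/2 = (1 − (-0.122))/2 ≈ 0.561, i.e. 56%.

56%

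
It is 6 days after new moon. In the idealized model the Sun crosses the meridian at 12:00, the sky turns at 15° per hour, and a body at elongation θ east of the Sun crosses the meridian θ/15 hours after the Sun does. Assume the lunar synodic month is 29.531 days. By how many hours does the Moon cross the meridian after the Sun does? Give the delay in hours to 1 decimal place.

4.9 h

Elongation θ = 360° × 6/29.531 ≈ 73.1°.
Delay after the Sun = 73.1° / (15°/h) ≈ 4.88 h.
So the Moon crosses the meridian 4.88 h after the Sun.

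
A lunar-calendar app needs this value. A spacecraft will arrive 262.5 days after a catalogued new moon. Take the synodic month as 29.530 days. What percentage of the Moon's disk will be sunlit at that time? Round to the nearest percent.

12%

262.5 d spans 8 complete synodic months (8 × 29.530 = 236.24 d) plus 26.26 d.
The Moon has covered 26.26/29.530 of its cycle, so θ ≈ 360° × 26.26/29.530 = 320.1°.
Illuminated fraction = (1 − cos 320.1°)/2 = (1 − 0.768)/2 ≈ 0.116, so 12%.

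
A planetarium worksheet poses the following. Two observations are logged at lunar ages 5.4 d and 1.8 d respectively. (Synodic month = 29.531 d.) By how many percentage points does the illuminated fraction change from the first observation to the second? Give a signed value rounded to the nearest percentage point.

-26 pp

First observation: θ = 360°·5.4/29.531 = 65.8°, so f = 0.295.
Second observation: θ = 21.9°, f = 0.036.
Δf = 0.036 − 0.295 = -0.259, i.e. -26 pp.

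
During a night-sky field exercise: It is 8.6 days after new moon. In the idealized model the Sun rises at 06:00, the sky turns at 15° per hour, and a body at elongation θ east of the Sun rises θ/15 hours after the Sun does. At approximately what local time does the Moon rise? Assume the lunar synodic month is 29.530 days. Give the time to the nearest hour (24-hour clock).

13:00

Elongation θ = 360° × 8.6/29.530 ≈ 104.8°.
The Moon trails the Sun by θ/15 = 104.8/15 ≈ 6.99 hours.
06:00 + 6.99 h ≈ 12:59 → 13:00 to the nearest hour.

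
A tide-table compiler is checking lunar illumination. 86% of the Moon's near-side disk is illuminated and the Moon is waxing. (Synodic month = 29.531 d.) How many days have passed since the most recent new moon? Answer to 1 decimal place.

Invert f = (1 − cos θ)/2 to get cos θ = 1 − 2(0.86) = -0.720, hence θ₀ = arccos -0.720 = 136.1°.
Waxing ⇒ before full, so θ = 136.1°.
That fraction of the synodic month is 136.1/360 × 29.531 d ≈ 11.16 d.

11.2 days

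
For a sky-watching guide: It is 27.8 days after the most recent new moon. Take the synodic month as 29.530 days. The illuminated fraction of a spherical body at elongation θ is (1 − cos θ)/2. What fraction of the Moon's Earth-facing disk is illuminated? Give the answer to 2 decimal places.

Elongation θ = 360° × 27.8/29.530 ≈ 338.9°.
Illuminated fraction = (1 − cos 338.9°)/2 = (1 − 0.933)/2 ≈ 0.033.

0.03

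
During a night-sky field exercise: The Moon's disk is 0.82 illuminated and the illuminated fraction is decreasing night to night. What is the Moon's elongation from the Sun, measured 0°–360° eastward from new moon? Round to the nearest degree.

230°

cos θ = 1 − 2f = -0.640, giving a principal value of 129.8°.
A waning Moon lies in 180°–360°, so θ = 360° − 129.8° = 230.2°.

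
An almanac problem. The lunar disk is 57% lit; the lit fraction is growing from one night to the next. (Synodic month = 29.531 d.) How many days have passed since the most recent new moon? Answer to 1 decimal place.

8.0 days

Invert f = (1 − cos θ)/2 to get cos θ = 1 − 2(0.57) = -0.140, hence θ₀ = arccos -0.140 = 98.0°.
Waxing ⇒ before full, so θ = 98.0°.
That fraction of the synodic month is 98.0/360 × 29.531 d ≈ 8.04 d.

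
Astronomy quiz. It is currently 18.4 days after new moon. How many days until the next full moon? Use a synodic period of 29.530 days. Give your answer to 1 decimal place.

25.9 days

Full moon is 0.5 of the way through the cycle: age 0.5 × 29.530 = 14.765 d.
This lunation's full moon (14.765 d) has passed, so add one period: 44.295 − 18.4 = 25.895 days.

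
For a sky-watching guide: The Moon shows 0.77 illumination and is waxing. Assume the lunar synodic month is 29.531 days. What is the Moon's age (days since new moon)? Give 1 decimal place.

From f = (1 − cos θ)/2: cos θ = 1 − 2×0.77 = -0.540; arccos → 122.7°.
Waxing ⇒ before full, so θ = 122.7°.
At 360°/29.531 d per day, 122.7° corresponds to 10.06 days.

10.1 days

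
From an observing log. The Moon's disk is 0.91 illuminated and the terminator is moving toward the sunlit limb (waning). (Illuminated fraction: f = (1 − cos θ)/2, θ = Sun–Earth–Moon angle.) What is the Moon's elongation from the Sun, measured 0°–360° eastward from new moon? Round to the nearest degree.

cos θ = 1 − 2f = -0.820, giving a principal value of 145.1°.
Waning ⇒ past full, so θ = 360° − 145.1° = 214.9°.

215°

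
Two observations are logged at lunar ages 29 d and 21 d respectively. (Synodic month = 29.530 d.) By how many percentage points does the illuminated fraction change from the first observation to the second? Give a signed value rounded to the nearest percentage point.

First observation: θ = 360°·29/29.530 = 353.5°, so f = 0.003.
Second observation: θ = 256.0°, f = 0.621.
Δf = 0.621 − 0.003 = +0.618, i.e. +62 pp.

+62 pp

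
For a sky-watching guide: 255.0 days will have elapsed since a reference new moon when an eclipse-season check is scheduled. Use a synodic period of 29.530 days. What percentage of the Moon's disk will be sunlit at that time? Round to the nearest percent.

255.0 d spans 8 complete synodic months (8 × 29.530 = 236.24 d) plus 18.76 d.
The Moon has covered 18.76/29.530 of its cycle, so θ ≈ 360° × 18.76/29.530 = 228.7°.
cos 228.7° = (-0.660), so f = (1 − (-0.660))/2 = 0.830, so 83%.

83%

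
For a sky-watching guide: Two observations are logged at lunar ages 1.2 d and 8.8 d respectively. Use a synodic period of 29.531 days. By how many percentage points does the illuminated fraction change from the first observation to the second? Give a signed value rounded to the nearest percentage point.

+63 percentage points

θ₁ = 360° × 1.2/29.531 = 14.6°, f₁ = (1 − cos θ₁)/2 = 0.016.
θ₂ = 360° × 8.8/29.531 = 107.3°, f₂ = (1 − cos θ₂)/2 = 0.648.
Change = f₂ − f₁ = +0.632 → +63 percentage points.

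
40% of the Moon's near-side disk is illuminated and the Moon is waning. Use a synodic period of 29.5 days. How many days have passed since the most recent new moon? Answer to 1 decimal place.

Invert f = (1 − cos θ)/2 to get cos θ = 1 − 2(0.40) = 0.200, hence θ₀ = arccos 0.200 = 78.5°.
A waning Moon lies in 180°–360°, so θ = 360° − 78.5° = 281.5°.
That fraction of the synodic month is 281.5/360 × 29.5 d ≈ 23.07 d.

23.1 days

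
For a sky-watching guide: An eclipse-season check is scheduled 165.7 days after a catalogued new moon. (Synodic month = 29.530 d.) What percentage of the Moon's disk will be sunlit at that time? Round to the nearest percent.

Reduce mod P: 165.7 − 5×29.530 = 18.05 d into the current lunation.
Phase angle: θ = 360°·(18.05 d)/(29.530 d) = 220.0°.
With cos θ = (-0.766), the lit fraction is (1 − (-0.766))/2 ≈ 0.883, so 88%.

88%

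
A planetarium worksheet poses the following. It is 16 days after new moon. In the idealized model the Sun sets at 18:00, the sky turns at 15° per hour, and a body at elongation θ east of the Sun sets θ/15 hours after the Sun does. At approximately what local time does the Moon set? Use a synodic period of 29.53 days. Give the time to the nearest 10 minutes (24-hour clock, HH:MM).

The Moon has covered 16/29.53 of its cycle, so θ ≈ 360° × 16/29.53 = 195.1°.
The Moon trails the Sun by θ/15 = 195.1/15 ≈ 13.00 hours.
18:00 + 13.004 h ≈ 07:00 → 07:00 to the nearest ten minutes.

07:00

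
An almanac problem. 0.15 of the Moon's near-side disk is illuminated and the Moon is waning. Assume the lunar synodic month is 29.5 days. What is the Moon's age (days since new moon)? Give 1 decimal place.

cos θ = 1 − 2f = 0.700, giving a principal value of 45.6°.
A waning Moon lies in 180°–360°, so θ = 360° − 45.6° = 314.4°.
Age = 29.5 × 314.4°/360° ≈ 25.77 days.

25.8 days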